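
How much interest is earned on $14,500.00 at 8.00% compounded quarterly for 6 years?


Compound interest earned = final amount − principal.
A = P(1 + r/n)^(nt) = $14,500.00 × (1 + 0.08/4)^(4 × 6) = $23,322.34
Interest = A − P = $23,322.34 − $14,500.00 = $8,822.34

Interest = A - P = $8,822.34


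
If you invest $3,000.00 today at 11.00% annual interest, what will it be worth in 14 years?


Future value formula: FV = PV × (1 + r)^t
FV = $3,000.00 × (1 + 0.11)^14
FV = $3,000.00 × 4.310441
FV = $12,931.32

FV = PV × (1 + r)^t = $12,931.32


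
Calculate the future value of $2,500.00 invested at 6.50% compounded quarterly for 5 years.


Compound interest formula: A = P(1 + r/n)^(nt)
A = $2,500.00 × (1 + 0.065/4)^(4 × 5)
Growth factor: (1 + 0.065/4)^20 = 1.380420
A = $2,500.00 × 1.380420
A = $3,451.05

A = P(1 + r/n)^(nt) = $3,451.05


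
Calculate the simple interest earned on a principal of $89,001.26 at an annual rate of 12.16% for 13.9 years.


Simple interest formula: I = P × r × t
I = $89,001.26 × 0.1216 × 13.9
I = $150,433.49

I = P × r × t = $150,433.49


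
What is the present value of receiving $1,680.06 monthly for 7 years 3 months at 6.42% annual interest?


Present value of an ordinary annuity: PV = PMT × (1 − (1 + r)^(−n)) / r
Monthly rate r = 0.0642/12 = 0.00535, n = 87
PV = $1,680.06 × (1 − (1 + 0.0642/12)^(−87)) / (0.0642/12)
PV = $1,680.06 × 69.414591
PV = $116,620.68

PV = PMT × (1-(1+r)^(-n))/r = $116,620.68


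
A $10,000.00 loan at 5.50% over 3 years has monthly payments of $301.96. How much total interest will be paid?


Total paid over the life of the loan = PMT × n.
Total paid = $301.96 × 36 = $10,870.56
Total interest = total paid − principal = $10,870.56 − $10,000.00 = $870.56

Total interest = (PMT × n) - PV = $870.56


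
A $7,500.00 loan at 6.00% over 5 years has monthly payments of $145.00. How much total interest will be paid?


Total paid over the life of the loan = PMT × n.
Total paid = $145.00 × 60 = $8,700.00
Total interest = total paid − principal = $8,700.00 − $7,500.00 = $1,200.00

Total interest = (PMT × n) - PV = $1,200.00


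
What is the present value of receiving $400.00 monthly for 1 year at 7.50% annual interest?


Present value of an ordinary annuity: PV = PMT × (1 − (1 + r)^(−n)) / r
Monthly rate r = 0.075/12 = 0.00625, n = 12
PV = $400.00 × (1 − (1 + 0.075/12)^(−12)) / (0.075/12)
PV = $400.00 × 11.526392
PV = $4,610.56

PV = PMT × (1-(1+r)^(-n))/r = $4,610.56


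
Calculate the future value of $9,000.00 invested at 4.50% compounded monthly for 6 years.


Compound interest formula: A = P(1 + r/n)^(nt)
A = $9,000.00 × (1 + 0.045/12)^(12 × 6)
Growth factor: (1 + 0.045/12)^72 = 1.309303
A = $9,000.00 × 1.309303
A = $11,783.73

A = P(1 + r/n)^(nt) = $11,783.73


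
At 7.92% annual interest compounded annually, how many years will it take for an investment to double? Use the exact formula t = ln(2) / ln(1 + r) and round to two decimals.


Doubling condition: (1 + r)^t = 2
Take ln of both sides: t × ln(1 + r) = ln(2)
t = ln(2) / ln(1 + r)
t = 0.693147 / 0.076220
t = 9.09

t = ln(2) / ln(1 + r) = 9.09 years


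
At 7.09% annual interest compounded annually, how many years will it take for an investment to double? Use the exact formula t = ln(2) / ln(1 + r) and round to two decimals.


Doubling condition: (1 + r)^t = 2
Take ln of both sides: t × ln(1 + r) = ln(2)
t = ln(2) / ln(1 + r)
t = 0.693147 / 0.068499
t = 10.12

t = ln(2) / ln(1 + r) = 10.12 years


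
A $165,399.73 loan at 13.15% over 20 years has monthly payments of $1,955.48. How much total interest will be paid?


Total paid over the life of the loan = PMT × n.
Total paid = $1,955.48 × 240 = $469,315.20
Total interest = total paid − principal = $469,315.20 − $165,399.73 = $303,915.47

Total interest = (PMT × n) - PV = $303,915.47


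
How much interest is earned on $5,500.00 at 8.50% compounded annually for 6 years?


Compound interest earned = final amount − principal.
A = P(1 + r/n)^(nt) = $5,500.00 × (1 + 0.085/1)^(1 × 6) = $8,973.07
Interest = A − P = $8,973.07 − $5,500.00 = $3,473.07

Interest = A - P = $3,473.07


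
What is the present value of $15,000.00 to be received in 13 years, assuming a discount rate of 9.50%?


Present value formula: PV = FV / (1 + r)^t
PV = $15,000.00 / (1 + 0.095)^13
PV = $15,000.00 / 3.253745
PV = $4,610.07

PV = FV / (1 + r)^t = $4,610.07


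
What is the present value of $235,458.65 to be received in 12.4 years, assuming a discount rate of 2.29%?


Present value formula: PV = FV / (1 + r)^t
PV = $235,458.65 / (1 + 0.0229)^12.4
PV = $235,458.65 / 1.3241324
PV = $177,821.08

PV = FV / (1 + r)^t = $177,821.08


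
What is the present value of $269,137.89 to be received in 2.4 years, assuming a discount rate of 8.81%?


Present value formula: PV = FV / (1 + r)^t
PV = $269,137.89 / (1 + 0.0881)^2.4
PV = $269,137.89 / 1.2246307
PV = $219,770.65

PV = FV / (1 + r)^t = $219,770.65


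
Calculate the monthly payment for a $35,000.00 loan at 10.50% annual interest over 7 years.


Loan payment formula: PMT = PV × r / (1 − (1 + r)^(−n))
Monthly rate r = 0.105/12 = 0.00875, n = 84 months
Denominator: 1 − (1 + 0.105/12)^(−84) = 0.518959
PMT = $35,000.00 × (0.105/12) / 0.518959
PMT = $590.12 per month

PMT = PV × r / (1-(1+r)^(-n)) = $590.12/month


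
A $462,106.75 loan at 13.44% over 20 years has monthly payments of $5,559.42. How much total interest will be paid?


Total paid over the life of the loan = PMT × n.
Total paid = $5,559.42 × 240 = $1,334,260.80
Total interest = total paid − principal = $1,334,260.80 − $462,106.75 = $872,154.05

Total interest = (PMT × n) - PV = $872,154.05


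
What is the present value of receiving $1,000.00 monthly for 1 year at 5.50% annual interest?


Present value of an ordinary annuity: PV = PMT × (1 − (1 + r)^(−n)) / r
Monthly rate r = 0.055/12 ≈ 0.00458333, n = 12
PV = $1,000.00 × (1 − (1 + 0.055/12)^(−12)) / (0.055/12)
PV = $1,000.00 × 11.650017
PV = $11,650.02

PV = PMT × (1-(1+r)^(-n))/r = $11,650.02


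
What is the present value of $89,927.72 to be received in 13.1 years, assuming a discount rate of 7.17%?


Present value formula: PV = FV / (1 + r)^t
PV = $89,927.72 / (1 + 0.0717)^13.1
PV = $89,927.72 / 2.477190
PV = $36,302.31

PV = FV / (1 + r)^t = $36,302.31


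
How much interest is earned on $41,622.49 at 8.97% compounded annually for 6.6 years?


Compound interest earned = final amount − principal.
A = P(1 + r/n)^(nt) = $41,622.49 × (1 + 0.0897/1)^(1 × 6.6) = $73,375.98
Interest = A − P = $73,375.98 − $41,622.49 = $31,753.49

Interest = A - P = $31,753.49


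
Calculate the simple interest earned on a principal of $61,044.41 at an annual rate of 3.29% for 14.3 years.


Simple interest formula: I = P × r × t
I = $61,044.41 × 0.0329 × 14.3
I = $28,719.56

I = P × r × t = $28,719.56


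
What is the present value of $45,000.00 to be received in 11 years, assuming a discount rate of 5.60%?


Present value formula: PV = FV / (1 + r)^t
PV = $45,000.00 / (1 + 0.056)^11
PV = $45,000.00 / 1.820971
PV = $24,712.09

PV = FV / (1 + r)^t = $24,712.09


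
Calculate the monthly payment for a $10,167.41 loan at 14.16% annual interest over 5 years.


Loan payment formula: PMT = PV × r / (1 − (1 + r)^(−n))
Monthly rate r = 0.1416/12 = 0.0118, n = 60 months
Denominator: 1 − (1 + 0.1416/12)^(−60) = 0.505326
PMT = $10,167.41 × (0.1416/12) / 0.505326
PMT = $237.42 per month

PMT = PV × r / (1-(1+r)^(-n)) = $237.42/month


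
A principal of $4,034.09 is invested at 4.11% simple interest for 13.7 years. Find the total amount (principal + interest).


Total amount formula: A = P(1 + rt) = P + P·r·t
Interest: I = P × r × t = $4,034.09 × 0.0411 × 13.7 = $2,271.48
A = P + I = $4,034.09 + $2,271.48 = $6,305.57

A = P + I = P(1 + rt) = $6,305.57


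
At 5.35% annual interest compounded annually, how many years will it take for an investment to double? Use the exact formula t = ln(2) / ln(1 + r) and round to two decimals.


Doubling condition: (1 + r)^t = 2
Take ln of both sides: t × ln(1 + r) = ln(2)
t = ln(2) / ln(1 + r)
t = 0.693147 / 0.052118
t = 13.30

t = ln(2) / ln(1 + r) = 13.30 years


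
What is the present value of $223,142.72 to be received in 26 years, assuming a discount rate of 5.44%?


Present value formula: PV = FV / (1 + r)^t
PV = $223,142.72 / (1 + 0.0544)^26
PV = $223,142.72 / 3.964061
PV = $56,291.44

PV = FV / (1 + r)^t = $56,291.44


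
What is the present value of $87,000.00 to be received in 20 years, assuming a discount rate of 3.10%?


Present value formula: PV = FV / (1 + r)^t
PV = $87,000.00 / (1 + 0.031)^20
PV = $87,000.00 / 1.8415067
PV = $47,243.92

PV = FV / (1 + r)^t = $47,243.92


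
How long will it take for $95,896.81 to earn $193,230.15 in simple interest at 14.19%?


Rearrange the simple interest formula for t:
I = P × r × t  ⇒  t = I / (P × r)
t = $193,230.15 / ($95,896.81 × 0.1419)
t = 14.2

t = I/(P×r) = 14.2 years


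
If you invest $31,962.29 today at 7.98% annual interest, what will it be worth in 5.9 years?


Future value formula: FV = PV × (1 + r)^t
FV = $31,962.29 × (1 + 0.0798)^5.9
FV = $31,962.29 × 1.5729887
FV = $50,276.32

FV = PV × (1 + r)^t = $50,276.32


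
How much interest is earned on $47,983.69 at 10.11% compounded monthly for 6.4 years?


Compound interest earned = final amount − principal.
A = P(1 + r/n)^(nt) = $47,983.69 × (1 + 0.1011/12)^(12 × 6.4) = $91,395.00
Interest = A − P = $91,395.00 − $47,983.69 = $43,411.31

Interest = A - P = $43,411.31


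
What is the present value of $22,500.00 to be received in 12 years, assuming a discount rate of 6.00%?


Present value formula: PV = FV / (1 + r)^t
PV = $22,500.00 / (1 + 0.06)^12
PV = $22,500.00 / 2.012196
PV = $11,181.81

PV = FV / (1 + r)^t = $11,181.81


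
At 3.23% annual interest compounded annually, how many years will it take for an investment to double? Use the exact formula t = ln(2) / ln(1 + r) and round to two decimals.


Doubling condition: (1 + r)^t = 2
Take ln of both sides: t × ln(1 + r) = ln(2)
t = ln(2) / ln(1 + r)
t = 0.693147 / 0.031789
t = 21.80

t = ln(2) / ln(1 + r) = 21.80 years


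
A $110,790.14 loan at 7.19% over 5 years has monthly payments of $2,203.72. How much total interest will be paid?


Total paid over the life of the loan = PMT × n.
Total paid = $2,203.72 × 60 = $132,223.20
Total interest = total paid − principal = $132,223.20 − $110,790.14 = $21,433.06

Total interest = (PMT × n) - PV = $21,433.06


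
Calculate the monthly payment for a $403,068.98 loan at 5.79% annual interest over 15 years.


Loan payment formula: PMT = PV × r / (1 − (1 + r)^(−n))
Monthly rate r = 0.0579/12 = 0.004825, n = 180 months
Denominator: 1 − (1 + 0.0579/12)^(−180) = 0.57954233
PMT = $403,068.98 × (0.0579/12) / 0.57954233
PMT = $3,355.76 per month

PMT = PV × r / (1-(1+r)^(-n)) = $3,355.76/month


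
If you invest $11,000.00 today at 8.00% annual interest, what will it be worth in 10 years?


Future value formula: FV = PV × (1 + r)^t
FV = $11,000.00 × (1 + 0.08)^10
FV = $11,000.00 × 2.158924997
FV = $23,748.17

FV = PV × (1 + r)^t = $23,748.17


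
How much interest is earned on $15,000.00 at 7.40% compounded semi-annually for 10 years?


Compound interest earned = final amount − principal.
A = P(1 + r/n)^(nt) = $15,000.00 × (1 + 0.074/2)^(2 × 10) = $31,021.76
Interest = A − P = $31,021.76 − $15,000.00 = $16,021.76

Interest = A - P = $16,021.76


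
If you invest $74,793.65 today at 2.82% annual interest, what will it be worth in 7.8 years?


Future value formula: FV = PV × (1 + r)^t
FV = $74,793.65 × (1 + 0.0282)^7.8
FV = $74,793.65 × 1.2422393
FV = $92,911.61

FV = PV × (1 + r)^t = $92,911.61


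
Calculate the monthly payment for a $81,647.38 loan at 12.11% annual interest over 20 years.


Loan payment formula: PMT = PV × r / (1 − (1 + r)^(−n))
Monthly rate r = 0.1211/12 ≈ 0.01009167, n = 240 months
Denominator: 1 − (1 + 0.1211/12)^(−240) = 0.910172
PMT = $81,647.38 × (0.1211/12) / 0.910172
PMT = $905.28 per month

PMT = PV × r / (1-(1+r)^(-n)) = $905.28/month


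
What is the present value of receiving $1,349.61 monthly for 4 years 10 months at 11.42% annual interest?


Present value of an ordinary annuity: PV = PMT × (1 − (1 + r)^(−n)) / r
Monthly rate r = 0.1142/12 ≈ 0.00951667, n = 58
PV = $1,349.61 × (1 − (1 + 0.1142/12)^(−58)) / (0.1142/12)
PV = $1,349.61 × 44.414602
PV = $59,942.39

PV = PMT × (1-(1+r)^(-n))/r = $59,942.39


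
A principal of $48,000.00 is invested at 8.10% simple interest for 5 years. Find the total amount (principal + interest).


Total amount formula: A = P(1 + rt) = P + P·r·t
Interest: I = P × r × t = $48,000.00 × 0.081 × 5 = $19,440.00
A = P + I = $48,000.00 + $19,440.00 = $67,440.00

A = P + I = P(1 + rt) = $67,440.00


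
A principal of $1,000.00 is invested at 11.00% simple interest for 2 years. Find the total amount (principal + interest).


Total amount formula: A = P(1 + rt) = P + P·r·t
Interest: I = P × r × t = $1,000.00 × 0.11 × 2 = $220.00
A = P + I = $1,000.00 + $220.00 = $1,220.00

A = P + I = P(1 + rt) = $1,220.00


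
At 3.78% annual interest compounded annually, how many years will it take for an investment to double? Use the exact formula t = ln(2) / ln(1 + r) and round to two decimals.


Doubling condition: (1 + r)^t = 2
Take ln of both sides: t × ln(1 + r) = ln(2)
t = ln(2) / ln(1 + r)
t = 0.693147 / 0.037103
t = 18.68

t = ln(2) / ln(1 + r) = 18.68 years


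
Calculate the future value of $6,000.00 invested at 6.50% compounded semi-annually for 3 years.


Compound interest formula: A = P(1 + r/n)^(nt)
A = $6,000.00 × (1 + 0.065/2)^(2 × 3)
Growth factor: (1 + 0.065/2)^6 = 1.211547
A = $6,000.00 × 1.211547
A = $7,269.28

A = P(1 + r/n)^(nt) = $7,269.28


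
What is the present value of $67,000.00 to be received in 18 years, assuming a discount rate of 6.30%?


Present value formula: PV = FV / (1 + r)^t
PV = $67,000.00 / (1 + 0.063)^18
PV = $67,000.00 / 3.003300
PV = $22,308.79

PV = FV / (1 + r)^t = $22,308.79


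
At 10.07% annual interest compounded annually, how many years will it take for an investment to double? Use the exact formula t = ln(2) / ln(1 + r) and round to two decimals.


Doubling condition: (1 + r)^t = 2
Take ln of both sides: t × ln(1 + r) = ln(2)
t = ln(2) / ln(1 + r)
t = 0.693147 / 0.095946
t = 7.22

t = ln(2) / ln(1 + r) = 7.22 years


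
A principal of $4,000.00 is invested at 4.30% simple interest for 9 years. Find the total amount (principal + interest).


Total amount formula: A = P(1 + rt) = P + P·r·t
Interest: I = P × r × t = $4,000.00 × 0.043 × 9 = $1,548.00
A = P + I = $4,000.00 + $1,548.00 = $5,548.00

A = P + I = P(1 + rt) = $5,548.00


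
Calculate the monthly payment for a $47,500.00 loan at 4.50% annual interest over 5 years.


Loan payment formula: PMT = PV × r / (1 − (1 + r)^(−n))
Monthly rate r = 0.045/12 = 0.00375, n = 60 months
Denominator: 1 − (1 + 0.045/12)^(−60) = 0.201148
PMT = $47,500.00 × (0.045/12) / 0.201148
PMT = $885.54 per month

PMT = PV × r / (1-(1+r)^(-n)) = $885.54/month


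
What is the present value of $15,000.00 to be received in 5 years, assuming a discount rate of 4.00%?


Present value formula: PV = FV / (1 + r)^t
PV = $15,000.00 / (1 + 0.04)^5
PV = $15,000.00 / 1.216653
PV = $12,328.91

PV = FV / (1 + r)^t = $12,328.91


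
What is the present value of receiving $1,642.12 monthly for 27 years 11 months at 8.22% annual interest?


Present value of an ordinary annuity: PV = PMT × (1 − (1 + r)^(−n)) / r
Monthly rate r = 0.0822/12 = 0.00685, n = 335
PV = $1,642.12 × (1 − (1 + 0.0822/12)^(−335)) / (0.0822/12)
PV = $1,642.12 × 131.156465
PV = $215,374.65

PV = PMT × (1-(1+r)^(-n))/r = $215,374.65


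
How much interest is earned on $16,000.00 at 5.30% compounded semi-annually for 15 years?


Compound interest earned = final amount − principal.
A = P(1 + r/n)^(nt) = $16,000.00 × (1 + 0.053/2)^(2 × 15) = $35,066.19
Interest = A − P = $35,066.19 − $16,000.00 = $19,066.19

Interest = A - P = $19,066.19


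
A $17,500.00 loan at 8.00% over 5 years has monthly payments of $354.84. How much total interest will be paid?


Total paid over the life of the loan = PMT × n.
Total paid = $354.84 × 60 = $21,290.40
Total interest = total paid − principal = $21,290.40 − $17,500.00 = $3,790.40

Total interest = (PMT × n) - PV = $3,790.40


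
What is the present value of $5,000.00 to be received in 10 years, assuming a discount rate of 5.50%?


Present value formula: PV = FV / (1 + r)^t
PV = $5,000.00 / (1 + 0.055)^10
PV = $5,000.00 / 1.708144
PV = $2,927.15

PV = FV / (1 + r)^t = $2,927.15


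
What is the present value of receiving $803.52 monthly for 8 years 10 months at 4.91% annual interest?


Present value of an ordinary annuity: PV = PMT × (1 − (1 + r)^(−n)) / r
Monthly rate r = 0.0491/12 ≈ 0.00409167, n = 106
PV = $803.52 × (1 − (1 + 0.0491/12)^(−106)) / (0.0491/12)
PV = $803.52 × 85.864861
PV = $68,994.13

PV = PMT × (1-(1+r)^(-n))/r = $68,994.13


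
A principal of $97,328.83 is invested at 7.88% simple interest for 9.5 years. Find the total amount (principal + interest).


Total amount formula: A = P(1 + rt) = P + P·r·t
Interest: I = P × r × t = $97,328.83 × 0.0788 × 9.5 = $72,860.36
A = P + I = $97,328.83 + $72,860.36 = $170,189.19

A = P + I = P(1 + rt) = $170,189.19


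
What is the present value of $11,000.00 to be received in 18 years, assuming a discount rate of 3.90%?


Present value formula: PV = FV / (1 + r)^t
PV = $11,000.00 / (1 + 0.039)^18
PV = $11,000.00 / 1.991039
PV = $5,524.75

PV = FV / (1 + r)^t = $5,524.75


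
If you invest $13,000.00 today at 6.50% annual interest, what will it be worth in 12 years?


Future value formula: FV = PV × (1 + r)^t
FV = $13,000.00 × (1 + 0.065)^12
FV = $13,000.00 × 2.129096
FV = $27,678.25

FV = PV × (1 + r)^t = $27,678.25


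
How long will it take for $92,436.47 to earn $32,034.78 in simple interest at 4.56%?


Rearrange the simple interest formula for t:
I = P × r × t  ⇒  t = I / (P × r)
t = $32,034.78 / ($92,436.47 × 0.0456)
t = 7.6

t = I/(P×r) = 7.6 years


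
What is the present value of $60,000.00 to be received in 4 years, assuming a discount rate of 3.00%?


Present value formula: PV = FV / (1 + r)^t
PV = $60,000.00 / (1 + 0.03)^4
PV = $60,000.00 / 1.1255088
PV = $53,309.22

PV = FV / (1 + r)^t = $53,309.22


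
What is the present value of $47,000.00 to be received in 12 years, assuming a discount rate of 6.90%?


Present value formula: PV = FV / (1 + r)^t
PV = $47,000.00 / (1 + 0.069)^12
PV = $47,000.00 / 2.227063
PV = $21,104.03

PV = FV / (1 + r)^t = $21,104.03


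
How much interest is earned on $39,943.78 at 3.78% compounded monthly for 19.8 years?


Compound interest earned = final amount − principal.
A = P(1 + r/n)^(nt) = $39,943.78 × (1 + 0.0378/12)^(12 × 19.8) = $84,329.91
Interest = A − P = $84,329.91 − $39,943.78 = $44,386.13

Interest = A - P = $44,386.13


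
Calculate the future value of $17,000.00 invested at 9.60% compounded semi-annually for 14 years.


Compound interest formula: A = P(1 + r/n)^(nt)
A = $17,000.00 × (1 + 0.096/2)^(2 × 14)
Growth factor: (1 + 0.096/2)^28 = 3.716344
A = $17,000.00 × 3.716344
A = $63,177.85

A = P(1 + r/n)^(nt) = $63,177.85


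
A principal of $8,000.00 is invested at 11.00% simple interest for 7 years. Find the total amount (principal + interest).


Total amount formula: A = P(1 + rt) = P + P·r·t
Interest: I = P × r × t = $8,000.00 × 0.11 × 7 = $6,160.00
A = P + I = $8,000.00 + $6,160.00 = $14,160.00

A = P + I = P(1 + rt) = $14,160.00


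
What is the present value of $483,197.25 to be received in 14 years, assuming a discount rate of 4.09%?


Present value formula: PV = FV / (1 + r)^t
PV = $483,197.25 / (1 + 0.0409)^14
PV = $483,197.25 / 1.7527748
PV = $275,675.60

PV = FV / (1 + r)^t = $275,675.60


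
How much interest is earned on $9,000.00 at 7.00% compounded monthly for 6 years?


Compound interest earned = final amount − principal.
A = P(1 + r/n)^(nt) = $9,000.00 × (1 + 0.07/12)^(12 × 6) = $13,680.95
Interest = A − P = $13,680.95 − $9,000.00 = $4,680.95

Interest = A - P = $4,680.95


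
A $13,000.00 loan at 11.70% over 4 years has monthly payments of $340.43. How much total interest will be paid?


Total paid over the life of the loan = PMT × n.
Total paid = $340.43 × 48 = $16,340.64
Total interest = total paid − principal = $16,340.64 − $13,000.00 = $3,340.64

Total interest = (PMT × n) - PV = $3,340.64


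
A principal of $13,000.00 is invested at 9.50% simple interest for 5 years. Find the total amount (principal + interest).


Total amount formula: A = P(1 + rt) = P + P·r·t
Interest: I = P × r × t = $13,000.00 × 0.095 × 5 = $6,175.00
A = P + I = $13,000.00 + $6,175.00 = $19,175.00

A = P + I = P(1 + rt) = $19,175.00


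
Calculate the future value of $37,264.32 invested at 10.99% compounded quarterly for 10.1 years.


Compound interest formula: A = P(1 + r/n)^(nt)
A = $37,264.32 × (1 + 0.1099/4)^(4 × 10.1)
Growth factor: (1 + 0.1099/4)^40.4 = 2.989228
A = $37,264.32 × 2.989228
A = $111,391.55

A = P(1 + r/n)^(nt) = $111,391.55


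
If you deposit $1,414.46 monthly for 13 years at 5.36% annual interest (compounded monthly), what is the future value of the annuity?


Future value of an ordinary annuity: FV = PMT × ((1 + r)^n − 1) / r
Monthly rate r = 0.0536/12 ≈ 0.00446667, n = 156
FV = $1,414.46 × ((1 + 0.0536/12)^156 − 1) / (0.0536/12)
FV = $1,414.46 × 224.822445
FV = $318,002.36

FV = PMT × ((1+r)^n - 1)/r = $318,002.36


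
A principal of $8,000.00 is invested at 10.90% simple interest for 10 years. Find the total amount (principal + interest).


Total amount formula: A = P(1 + rt) = P + P·r·t
Interest: I = P × r × t = $8,000.00 × 0.109 × 10 = $8,720.00
A = P + I = $8,000.00 + $8,720.00 = $16,720.00

A = P + I = P(1 + rt) = $16,720.00


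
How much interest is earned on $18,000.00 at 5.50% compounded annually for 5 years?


Compound interest earned = final amount − principal.
A = P(1 + r/n)^(nt) = $18,000.00 × (1 + 0.055/1)^(1 × 5) = $23,525.28
Interest = A − P = $23,525.28 − $18,000.00 = $5,525.28

Interest = A - P = $5,525.28


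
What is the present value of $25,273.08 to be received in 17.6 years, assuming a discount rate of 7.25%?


Present value formula: PV = FV / (1 + r)^t
PV = $25,273.08 / (1 + 0.0725)^17.6
PV = $25,273.08 / 3.427619
PV = $7,373.36

PV = FV / (1 + r)^t = $7,373.36


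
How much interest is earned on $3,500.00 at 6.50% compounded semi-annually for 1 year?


Compound interest earned = final amount − principal.
A = P(1 + r/n)^(nt) = $3,500.00 × (1 + 0.065/2)^(2 × 1) = $3,731.20
Interest = A − P = $3,731.20 − $3,500.00 = $231.20

Interest = A - P = $231.20


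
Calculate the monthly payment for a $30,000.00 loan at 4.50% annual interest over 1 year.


Loan payment formula: PMT = PV × r / (1 − (1 + r)^(−n))
Monthly rate r = 0.045/12 = 0.00375, n = 12 months
Denominator: 1 − (1 + 0.045/12)^(−12) = 0.043922
PMT = $30,000.00 × (0.045/12) / 0.043922
PMT = $2,561.36 per month

PMT = PV × r / (1-(1+r)^(-n)) = $2,561.36/month


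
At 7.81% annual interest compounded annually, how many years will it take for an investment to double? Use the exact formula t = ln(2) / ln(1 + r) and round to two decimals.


Doubling condition: (1 + r)^t = 2
Take ln of both sides: t × ln(1 + r) = ln(2)
t = ln(2) / ln(1 + r)
t = 0.693147 / 0.075200
t = 9.22

t = ln(2) / ln(1 + r) = 9.22 years


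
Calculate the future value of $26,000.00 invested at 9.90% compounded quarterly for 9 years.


Compound interest formula: A = P(1 + r/n)^(nt)
A = $26,000.00 × (1 + 0.099/4)^(4 × 9)
Growth factor: (1 + 0.099/4)^36 = 2.4112674
A = $26,000.00 × 2.4112674
A = $62,692.95

A = P(1 + r/n)^(nt) = $62,692.95


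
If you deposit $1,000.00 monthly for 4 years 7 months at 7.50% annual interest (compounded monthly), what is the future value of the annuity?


Future value of an ordinary annuity: FV = PMT × ((1 + r)^n − 1) / r
Monthly rate r = 0.075/12 = 0.00625, n = 55
FV = $1,000.00 × ((1 + 0.075/12)^55 − 1) / (0.075/12)
FV = $1,000.00 × 65.394917
FV = $65,394.92

FV = PMT × ((1+r)^n - 1)/r = $65,394.92


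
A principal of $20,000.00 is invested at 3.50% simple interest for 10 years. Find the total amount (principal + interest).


Total amount formula: A = P(1 + rt) = P + P·r·t
Interest: I = P × r × t = $20,000.00 × 0.035 × 10 = $7,000.00
A = P + I = $20,000.00 + $7,000.00 = $27,000.00

A = P + I = P(1 + rt) = $27,000.00


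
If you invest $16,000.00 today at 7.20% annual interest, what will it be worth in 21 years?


Future value formula: FV = PV × (1 + r)^t
FV = $16,000.00 × (1 + 0.072)^21
FV = $16,000.00 × 4.306163
FV = $68,898.61

FV = PV × (1 + r)^t = $68,898.61


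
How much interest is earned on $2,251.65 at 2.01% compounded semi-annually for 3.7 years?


Compound interest earned = final amount − principal.
A = P(1 + r/n)^(nt) = $2,251.65 × (1 + 0.0201/2)^(2 × 3.7) = $2,424.59
Interest = A − P = $2,424.59 − $2,251.65 = $172.94

Interest = A - P = $172.94


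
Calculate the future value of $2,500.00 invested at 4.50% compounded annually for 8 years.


Compound interest formula: A = P(1 + r/n)^(nt)
A = $2,500.00 × (1 + 0.045/1)^(1 × 8)
Growth factor: (1 + 0.045/1)^8 = 1.422101
A = $2,500.00 × 1.422101
A = $3,555.25

A = P(1 + r/n)^(nt) = $3,555.25


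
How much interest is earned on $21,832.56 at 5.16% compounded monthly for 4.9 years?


Compound interest earned = final amount − principal.
A = P(1 + r/n)^(nt) = $21,832.56 × (1 + 0.0516/12)^(12 × 4.9) = $28,098.06
Interest = A − P = $28,098.06 − $21,832.56 = $6,265.50

Interest = A - P = $6,265.50


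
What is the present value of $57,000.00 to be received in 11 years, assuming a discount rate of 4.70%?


Present value formula: PV = FV / (1 + r)^t
PV = $57,000.00 / (1 + 0.047)^11
PV = $57,000.00 / 1.657347
PV = $34,392.31

PV = FV / (1 + r)^t = $34,392.31


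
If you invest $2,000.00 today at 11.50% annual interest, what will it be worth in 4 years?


Future value formula: FV = PV × (1 + r)^t
FV = $2,000.00 × (1 + 0.115)^4
FV = $2,000.00 × 1.545608
FV = $3,091.22

FV = PV × (1 + r)^t = $3,091.22


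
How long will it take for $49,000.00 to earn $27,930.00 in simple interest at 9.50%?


Rearrange the simple interest formula for t:
I = P × r × t  ⇒  t = I / (P × r)
t = $27,930.00 / ($49,000.00 × 0.095)
t = 6

t = I/(P×r) = 6 years


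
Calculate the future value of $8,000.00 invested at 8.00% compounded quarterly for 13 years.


Compound interest formula: A = P(1 + r/n)^(nt)
A = $8,000.00 × (1 + 0.08/4)^(4 × 13)
Growth factor: (1 + 0.08/4)^52 = 2.8003282
A = $8,000.00 × 2.8003282
A = $22,402.63

A = P(1 + r/n)^(nt) = $22,402.63


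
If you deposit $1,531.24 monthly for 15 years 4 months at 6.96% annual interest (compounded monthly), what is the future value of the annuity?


Future value of an ordinary annuity: FV = PMT × ((1 + r)^n − 1) / r
Monthly rate r = 0.0696/12 = 0.0058, n = 184
FV = $1,531.24 × ((1 + 0.0696/12)^184 − 1) / (0.0696/12)
FV = $1,531.24 × 327.289444
FV = $501,158.69

FV = PMT × ((1+r)^n - 1)/r = $501,158.69


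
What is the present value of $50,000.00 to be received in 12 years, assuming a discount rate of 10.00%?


Present value formula: PV = FV / (1 + r)^t
PV = $50,000.00 / (1 + 0.1)^12
PV = $50,000.00 / 3.138428
PV = $15,931.54

PV = FV / (1 + r)^t = $15,931.54


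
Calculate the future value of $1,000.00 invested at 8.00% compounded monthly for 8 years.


Compound interest formula: A = P(1 + r/n)^(nt)
A = $1,000.00 × (1 + 0.08/12)^(12 × 8)
Growth factor: (1 + 0.08/12)^96 = 1.892457
A = $1,000.00 × 1.892457
A = $1,892.46

A = P(1 + r/n)^(nt) = $1,892.46


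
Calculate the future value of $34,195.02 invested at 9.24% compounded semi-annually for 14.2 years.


Compound interest formula: A = P(1 + r/n)^(nt)
A = $34,195.02 × (1 + 0.0924/2)^(2 × 14.2)
Growth factor: (1 + 0.0924/2)^28.4 = 3.6062674
A = $34,195.02 × 3.6062674
A = $123,316.39

A = P(1 + r/n)^(nt) = $123,316.39


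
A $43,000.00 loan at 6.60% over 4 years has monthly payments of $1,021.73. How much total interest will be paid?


Total paid over the life of the loan = PMT × n.
Total paid = $1,021.73 × 48 = $49,043.04
Total interest = total paid − principal = $49,043.04 − $43,000.00 = $6,043.04

Total interest = (PMT × n) - PV = $6,043.04


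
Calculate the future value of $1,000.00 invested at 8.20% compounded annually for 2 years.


Compound interest formula: A = P(1 + r/n)^(nt)
A = $1,000.00 × (1 + 0.082/1)^(1 × 2)
Growth factor: (1 + 0.082/1)^2 = 1.170724
A = $1,000.00 × 1.170724
A = $1,170.72

A = P(1 + r/n)^(nt) = $1,170.72


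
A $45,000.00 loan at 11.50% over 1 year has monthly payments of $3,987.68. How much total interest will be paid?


Total paid over the life of the loan = PMT × n.
Total paid = $3,987.68 × 12 = $47,852.16
Total interest = total paid − principal = $47,852.16 − $45,000.00 = $2,852.16

Total interest = (PMT × n) - PV = $2,852.16


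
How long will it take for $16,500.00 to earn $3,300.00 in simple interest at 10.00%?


Rearrange the simple interest formula for t:
I = P × r × t  ⇒  t = I / (P × r)
t = $3,300.00 / ($16,500.00 × 0.1)
t = 2

t = I/(P×r) = 2 years


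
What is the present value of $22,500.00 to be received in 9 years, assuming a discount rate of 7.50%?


Present value formula: PV = FV / (1 + r)^t
PV = $22,500.00 / (1 + 0.075)^9
PV = $22,500.00 / 1.917239
PV = $11,735.63

PV = FV / (1 + r)^t = $11,735.63


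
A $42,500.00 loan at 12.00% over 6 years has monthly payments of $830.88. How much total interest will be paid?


Total paid over the life of the loan = PMT × n.
Total paid = $830.88 × 72 = $59,823.36
Total interest = total paid − principal = $59,823.36 − $42,500.00 = $17,323.36

Total interest = (PMT × n) - PV = $17,323.36


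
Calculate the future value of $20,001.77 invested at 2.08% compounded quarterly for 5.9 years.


Compound interest formula: A = P(1 + r/n)^(nt)
A = $20,001.77 × (1 + 0.0208/4)^(4 × 5.9)
Growth factor: (1 + 0.0208/4)^23.6 = 1.1302084
A = $20,001.77 × 1.1302084
A = $22,606.17

A = P(1 + r/n)^(nt) = $22,606.17


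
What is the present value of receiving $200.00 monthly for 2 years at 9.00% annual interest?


Present value of an ordinary annuity: PV = PMT × (1 − (1 + r)^(−n)) / r
Monthly rate r = 0.09/12 = 0.0075, n = 24
PV = $200.00 × (1 − (1 + 0.09/12)^(−24)) / (0.09/12)
PV = $200.00 × 21.889146
PV = $4,377.83

PV = PMT × (1-(1+r)^(-n))/r = $4,377.83


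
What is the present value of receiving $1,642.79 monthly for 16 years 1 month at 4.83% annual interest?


Present value of an ordinary annuity: PV = PMT × (1 − (1 + r)^(−n)) / r
Monthly rate r = 0.0483/12 = 0.004025, n = 193
PV = $1,642.79 × (1 − (1 + 0.0483/12)^(−193)) / (0.0483/12)
PV = $1,642.79 × 134.017060
PV = $220,161.89

PV = PMT × (1-(1+r)^(-n))/r = $220,161.89


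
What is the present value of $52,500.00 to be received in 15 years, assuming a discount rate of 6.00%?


Present value formula: PV = FV / (1 + r)^t
PV = $52,500.00 / (1 + 0.06)^15
PV = $52,500.00 / 2.396558
PV = $21,906.42

PV = FV / (1 + r)^t = $21,906.42


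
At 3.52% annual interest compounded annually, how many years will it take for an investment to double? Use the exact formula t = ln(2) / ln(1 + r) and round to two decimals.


Doubling condition: (1 + r)^t = 2
Take ln of both sides: t × ln(1 + r) = ln(2)
t = ln(2) / ln(1 + r)
t = 0.693147 / 0.034595
t = 20.04

t = ln(2) / ln(1 + r) = 20.04 years


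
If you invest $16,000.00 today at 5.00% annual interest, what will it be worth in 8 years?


Future value formula: FV = PV × (1 + r)^t
FV = $16,000.00 × (1 + 0.05)^8
FV = $16,000.00 × 1.4774554
FV = $23,639.29

FV = PV × (1 + r)^t = $23,639.29


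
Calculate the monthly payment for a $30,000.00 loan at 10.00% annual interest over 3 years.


Loan payment formula: PMT = PV × r / (1 − (1 + r)^(−n))
Monthly rate r = 0.1/12 ≈ 0.00833333, n = 36 months
Denominator: 1 − (1 + 0.1/12)^(−36) = 0.258260
PMT = $30,000.00 × (0.1/12) / 0.258260
PMT = $968.02 per month

PMT = PV × r / (1-(1+r)^(-n)) = $968.02/month


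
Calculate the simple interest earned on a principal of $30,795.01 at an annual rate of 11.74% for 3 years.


Simple interest formula: I = P × r × t
I = $30,795.01 × 0.1174 × 3
I = $10,846.00

I = P × r × t = $10,846.00


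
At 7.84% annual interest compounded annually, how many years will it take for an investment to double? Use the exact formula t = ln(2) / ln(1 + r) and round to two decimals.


Doubling condition: (1 + r)^t = 2
Take ln of both sides: t × ln(1 + r) = ln(2)
t = ln(2) / ln(1 + r)
t = 0.693147 / 0.075478
t = 9.18

t = ln(2) / ln(1 + r) = 9.18 years


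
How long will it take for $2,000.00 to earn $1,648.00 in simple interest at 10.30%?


Rearrange the simple interest formula for t:
I = P × r × t  ⇒  t = I / (P × r)
t = $1,648.00 / ($2,000.00 × 0.103)
t = 8

t = I/(P×r) = 8 years


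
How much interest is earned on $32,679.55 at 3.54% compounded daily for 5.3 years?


Compound interest earned = final amount − principal.
A = P(1 + r/n)^(nt) = $32,679.55 × (1 + 0.0354/365)^(365 × 5.3) = $39,423.43
Interest = A − P = $39,423.43 − $32,679.55 = $6,743.88

Interest = A - P = $6,743.88


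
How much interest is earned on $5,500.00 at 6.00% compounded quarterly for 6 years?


Compound interest earned = final amount − principal.
A = P(1 + r/n)^(nt) = $5,500.00 × (1 + 0.06/4)^(4 × 6) = $7,862.27
Interest = A − P = $7,862.27 − $5,500.00 = $2,362.27

Interest = A - P = $2,362.27


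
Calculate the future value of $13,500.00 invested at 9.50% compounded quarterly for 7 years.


Compound interest formula: A = P(1 + r/n)^(nt)
A = $13,500.00 × (1 + 0.095/4)^(4 × 7)
Growth factor: (1 + 0.095/4)^28 = 1.9294326
A = $13,500.00 × 1.9294326
A = $26,047.34

A = P(1 + r/n)^(nt) = $26,047.34


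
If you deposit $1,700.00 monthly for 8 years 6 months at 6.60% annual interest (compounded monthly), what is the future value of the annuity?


Future value of an ordinary annuity: FV = PMT × ((1 + r)^n − 1) / r
Monthly rate r = 0.066/12 = 0.0055, n = 102
FV = $1,700.00 × ((1 + 0.066/12)^102 − 1) / (0.066/12)
FV = $1,700.00 × 136.314989
FV = $231,735.48

FV = PMT × ((1+r)^n - 1)/r = $231,735.48


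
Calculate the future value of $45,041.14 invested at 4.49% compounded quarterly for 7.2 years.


Compound interest formula: A = P(1 + r/n)^(nt)
A = $45,041.14 × (1 + 0.0449/4)^(4 × 7.2)
Growth factor: (1 + 0.0449/4)^28.8 = 1.379166
A = $45,041.14 × 1.379166
A = $62,119.21

A = P(1 + r/n)^(nt) = $62,119.21


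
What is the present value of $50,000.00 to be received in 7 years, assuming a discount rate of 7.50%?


Present value formula: PV = FV / (1 + r)^t
PV = $50,000.00 / (1 + 0.075)^7
PV = $50,000.00 / 1.659049
PV = $30,137.75

PV = FV / (1 + r)^t = $30,137.75


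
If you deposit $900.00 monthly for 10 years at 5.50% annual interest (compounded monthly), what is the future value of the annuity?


Future value of an ordinary annuity: FV = PMT × ((1 + r)^n − 1) / r
Monthly rate r = 0.055/12 ≈ 0.00458333, n = 120
FV = $900.00 × ((1 + 0.055/12)^120 − 1) / (0.055/12)
FV = $900.00 × 159.507582
FV = $143,556.82

FV = PMT × ((1+r)^n - 1)/r = $143,556.82


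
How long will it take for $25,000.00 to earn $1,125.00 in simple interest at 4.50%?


Rearrange the simple interest formula for t:
I = P × r × t  ⇒  t = I / (P × r)
t = $1,125.00 / ($25,000.00 × 0.045)
t = 1

t = I/(P×r) = 1 year


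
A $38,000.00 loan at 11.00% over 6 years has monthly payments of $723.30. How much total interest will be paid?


Total paid over the life of the loan = PMT × n.
Total paid = $723.30 × 72 = $52,077.60
Total interest = total paid − principal = $52,077.60 − $38,000.00 = $14,077.60

Total interest = (PMT × n) - PV = $14,077.60


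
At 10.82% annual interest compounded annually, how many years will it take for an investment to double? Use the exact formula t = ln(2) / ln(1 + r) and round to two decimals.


Doubling condition: (1 + r)^t = 2
Take ln of both sides: t × ln(1 + r) = ln(2)
t = ln(2) / ln(1 + r)
t = 0.693147 / 0.102737
t = 6.75

t = ln(2) / ln(1 + r) = 6.75 years


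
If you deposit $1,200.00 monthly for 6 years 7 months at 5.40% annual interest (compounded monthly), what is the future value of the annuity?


Future value of an ordinary annuity: FV = PMT × ((1 + r)^n − 1) / r
Monthly rate r = 0.054/12 = 0.0045, n = 79
FV = $1,200.00 × ((1 + 0.054/12)^79 − 1) / (0.054/12)
FV = $1,200.00 × 94.612545
FV = $113,535.05

FV = PMT × ((1+r)^n - 1)/r = $113,535.05


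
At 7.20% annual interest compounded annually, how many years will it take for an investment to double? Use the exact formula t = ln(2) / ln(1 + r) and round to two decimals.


Doubling condition: (1 + r)^t = 2
Take ln of both sides: t × ln(1 + r) = ln(2)
t = ln(2) / ln(1 + r)
t = 0.693147 / 0.069526
t = 9.97

t = ln(2) / ln(1 + r) = 9.97 years


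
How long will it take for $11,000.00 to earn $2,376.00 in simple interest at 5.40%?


Rearrange the simple interest formula for t:
I = P × r × t  ⇒  t = I / (P × r)
t = $2,376.00 / ($11,000.00 × 0.054)
t = 4

t = I/(P×r) = 4 years


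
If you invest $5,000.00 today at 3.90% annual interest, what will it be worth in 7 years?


Future value formula: FV = PV × (1 + r)^t
FV = $5,000.00 × (1 + 0.039)^7
FV = $5,000.00 × 1.307100
FV = $6,535.50

FV = PV × (1 + r)^t = $6,535.50


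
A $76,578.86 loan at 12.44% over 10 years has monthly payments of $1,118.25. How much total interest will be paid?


Total paid over the life of the loan = PMT × n.
Total paid = $1,118.25 × 120 = $134,190.00
Total interest = total paid − principal = $134,190.00 − $76,578.86 = $57,611.14

Total interest = (PMT × n) - PV = $57,611.14


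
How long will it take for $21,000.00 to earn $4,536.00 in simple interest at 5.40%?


Rearrange the simple interest formula for t:
I = P × r × t  ⇒  t = I / (P × r)
t = $4,536.00 / ($21,000.00 × 0.054)
t = 4

t = I/(P×r) = 4 years


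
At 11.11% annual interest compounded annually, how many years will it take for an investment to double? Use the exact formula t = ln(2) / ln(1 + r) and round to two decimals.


Doubling condition: (1 + r)^t = 2
Take ln of both sides: t × ln(1 + r) = ln(2)
t = ln(2) / ln(1 + r)
t = 0.693147 / 0.105351
t = 6.58

t = ln(2) / ln(1 + r) = 6.58 years


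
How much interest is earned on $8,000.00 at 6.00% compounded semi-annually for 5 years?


Compound interest earned = final amount − principal.
A = P(1 + r/n)^(nt) = $8,000.00 × (1 + 0.06/2)^(2 × 5) = $10,751.33
Interest = A − P = $10,751.33 − $8,000.00 = $2,751.33

Interest = A - P = $2,751.33


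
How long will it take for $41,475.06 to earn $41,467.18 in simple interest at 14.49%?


Rearrange the simple interest formula for t:
I = P × r × t  ⇒  t = I / (P × r)
t = $41,467.18 / ($41,475.06 × 0.1449)
t = 6.9

t = I/(P×r) = 6.9 years


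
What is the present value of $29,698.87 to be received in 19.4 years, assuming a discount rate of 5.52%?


Present value formula: PV = FV / (1 + r)^t
PV = $29,698.87 / (1 + 0.0552)^19.4
PV = $29,698.87 / 2.835925
PV = $10,472.37

PV = FV / (1 + r)^t = $10,472.37
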